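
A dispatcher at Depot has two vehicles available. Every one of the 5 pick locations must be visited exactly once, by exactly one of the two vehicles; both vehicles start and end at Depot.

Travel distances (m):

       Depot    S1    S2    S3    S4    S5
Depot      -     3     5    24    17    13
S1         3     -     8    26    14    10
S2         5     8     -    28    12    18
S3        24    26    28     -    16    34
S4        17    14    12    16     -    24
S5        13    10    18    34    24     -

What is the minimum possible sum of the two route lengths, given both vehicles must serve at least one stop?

83 m — the smallest possible combined total.

Check every non-empty split of the stops between the two vehicles; for each half take its own optimal tour:
  {S1} + {S2, S3, S4, S5}: 6 + 80 = 86
  {S2} + {S1, S3, S4, S5}: 10 + 77 = 87
  {S1, S2} + {S3, S4, S5}: 16 + 77 = 93
  {S3} + {S1, S2, S4, S5}: 48 + 54 = 102
  {S1, S3} + {S2, S4, S5}: 53 + 54 = 107
  {S2, S3} + {S1, S4, S5}: 57 + 54 = 111
  … (15 splits in total)
  {S2, S3, S4} + {S1, S5}: 57 + 26 = 83  ← best
Best: vehicle 1 Depot → S2 → S4 → S3 → Depot = 57; vehicle 2 Depot → S1 → S5 → Depot = 26; combined 83.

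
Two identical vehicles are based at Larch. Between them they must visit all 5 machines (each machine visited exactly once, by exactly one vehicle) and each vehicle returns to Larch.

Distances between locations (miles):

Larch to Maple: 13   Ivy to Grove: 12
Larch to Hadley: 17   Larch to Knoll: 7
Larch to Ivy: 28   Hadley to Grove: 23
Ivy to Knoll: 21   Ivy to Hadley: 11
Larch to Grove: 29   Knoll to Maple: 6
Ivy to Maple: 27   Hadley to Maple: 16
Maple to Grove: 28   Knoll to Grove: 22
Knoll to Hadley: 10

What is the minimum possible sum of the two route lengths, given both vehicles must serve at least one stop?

Try each way of splitting the stops between the two vehicles (each non-empty) and, for each split, find the best tour for each vehicle:
  {Ivy} + {Knoll, Hadley, Maple, Grove}: 56 + 81 = 137
  {Knoll} + {Ivy, Hadley, Maple, Grove}: 14 + 81 = 95
  {Ivy, Knoll} + {Hadley, Maple, Grove}: 56 + 81 = 137
  {Hadley} + {Ivy, Knoll, Maple, Grove}: 34 + 81 = 115
  {Ivy, Hadley} + {Knoll, Maple, Grove}: 56 + 70 = 126
  {Knoll, Hadley} + {Ivy, Maple, Grove}: 34 + 81 = 115
  … (15 splits in total)
Best: vehicle 1 Larch → Knoll → Larch = 14; vehicle 2 Larch → Hadley → Ivy → Grove → Maple → Larch = 81; combined 95.

Minimum combined distance: 95 miles.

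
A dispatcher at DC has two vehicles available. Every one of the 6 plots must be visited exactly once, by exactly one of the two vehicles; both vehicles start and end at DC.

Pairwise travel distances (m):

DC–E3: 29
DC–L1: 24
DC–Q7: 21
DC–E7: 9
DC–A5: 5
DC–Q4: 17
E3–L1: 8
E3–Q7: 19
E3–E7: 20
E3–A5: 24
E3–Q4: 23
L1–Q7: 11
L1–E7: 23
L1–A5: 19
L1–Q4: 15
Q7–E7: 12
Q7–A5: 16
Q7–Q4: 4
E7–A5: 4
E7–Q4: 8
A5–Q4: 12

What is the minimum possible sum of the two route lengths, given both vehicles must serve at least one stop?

Minimum combined distance: 79 m.

There are 2^5 − 1 = 31 ways to divide the 6 stops into two non-empty groups. For each, the best each vehicle can do is its own shortest tour through its group:
  {E3} + {L1, Q7, E7, A5, Q4}: 58 + 56 = 114
  {L1} + {E3, Q7, E7, A5, Q4}: 48 + 69 = 117
  {E3, L1} + {Q7, E7, A5, Q4}: 61 + 42 = 103
  {Q7} + {E3, L1, E7, A5, Q4}: 42 + 69 = 111
  {E3, Q7} + {L1, E7, A5, Q4}: 69 + 56 = 125
  {L1, Q7} + {E3, E7, A5, Q4}: 56 + 69 = 125
  … (31 splits in total)
  {A5} + {E3, L1, Q7, E7, Q4}: 10 + 69 = 79  ← best
Best: vehicle 1 DC → A5 → DC = 10; vehicle 2 DC → E3 → L1 → Q7 → Q4 → E7 → DC = 69; combined 79.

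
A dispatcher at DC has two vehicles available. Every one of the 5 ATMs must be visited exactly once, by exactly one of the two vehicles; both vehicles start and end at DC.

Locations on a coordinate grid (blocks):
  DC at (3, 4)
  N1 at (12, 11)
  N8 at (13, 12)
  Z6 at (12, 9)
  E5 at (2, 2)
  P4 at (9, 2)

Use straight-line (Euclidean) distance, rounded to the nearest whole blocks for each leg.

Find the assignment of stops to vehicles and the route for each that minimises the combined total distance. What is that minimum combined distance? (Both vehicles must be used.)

Try each way of splitting the stops between the two vehicles (each non-empty) and, for each split, find the best tour for each vehicle:
  {N1} + {N8, Z6, E5, P4}: 22 + 33 = 55
  {N8} + {N1, Z6, E5, P4}: 26 + 30 = 56
  {N1, N8} + {Z6, E5, P4}: 25 + 27 = 52
  {Z6} + {N1, N8, E5, P4}: 20 + 32 = 52
  {N1, Z6} + {N8, E5, P4}: 23 + 33 = 56
  {N8, Z6} + {N1, E5, P4}: 26 + 29 = 55
  … (15 splits in total)
  {E5} + {N1, N8, Z6, P4}: 4 + 29 = 33  ← best
Best: vehicle 1 DC → E5 → DC = 4; vehicle 2 DC → N1 → N8 → Z6 → P4 → DC = 29; combined 33.

33 blocks — the smallest possible combined total.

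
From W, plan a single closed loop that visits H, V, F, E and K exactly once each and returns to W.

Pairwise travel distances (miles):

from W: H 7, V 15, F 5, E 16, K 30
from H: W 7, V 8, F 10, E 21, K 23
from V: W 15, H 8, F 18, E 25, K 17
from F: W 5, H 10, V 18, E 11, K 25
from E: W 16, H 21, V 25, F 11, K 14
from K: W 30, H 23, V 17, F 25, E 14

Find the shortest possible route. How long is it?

Minimum total distance: 62 miles.

With 5 stops there are 5!/2 = 60 distinct round trips (a route and its reverse cost the same).
W→H→V→F→E→K→W: 7+8+18+11+14+30 = 88
W→H→V→F→K→E→W: 7+8+18+25+14+16 = 88
W→H→V→E→F→K→W: 7+8+25+11+25+30 = 106
W→H→V→E→K→F→W: 7+8+25+14+25+5 = 84
W→H→V→K→F→E→W: 7+8+17+25+11+16 = 84
W→H→V→K→E→F→W: 7+8+17+14+11+5 = 62
W→H→F→V→E→K→W: 7+10+18+25+14+30 = 104
W→H→F→V→K→E→W: 7+10+18+17+14+16 = 82
W→H→F→E→V→K→W: 7+10+11+25+17+30 = 100
W→H→F→E→K→V→W: 7+10+11+14+17+15 = 74
W→H→F→K→V→E→W: 7+10+25+17+25+16 = 100
W→H→F→K→E→V→W: 7+10+25+14+25+15 = 96
W→H→E→V→F→K→W: 7+21+25+18+25+30 = 126
W→H→E→V→K→F→W: 7+21+25+17+25+5 = 100
… (46 more)
The minimum is 62.
One optimal route: W → H → V → K → E → F → W (or its reverse).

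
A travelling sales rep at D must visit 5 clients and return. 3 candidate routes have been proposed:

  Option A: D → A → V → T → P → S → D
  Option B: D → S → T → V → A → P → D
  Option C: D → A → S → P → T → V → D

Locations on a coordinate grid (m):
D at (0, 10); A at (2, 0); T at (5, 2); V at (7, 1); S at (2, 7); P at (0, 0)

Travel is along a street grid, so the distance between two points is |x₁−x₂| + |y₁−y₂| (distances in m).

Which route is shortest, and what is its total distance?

Option A: 12 + 6 + 3 + 7 + 9 + 5 = 42
Option B: 5 + 8 + 3 + 6 + 2 + 10 = 34
Option C: 12 + 7 + 9 + 7 + 3 + 16 = 54

34 m — Option B is the shortest.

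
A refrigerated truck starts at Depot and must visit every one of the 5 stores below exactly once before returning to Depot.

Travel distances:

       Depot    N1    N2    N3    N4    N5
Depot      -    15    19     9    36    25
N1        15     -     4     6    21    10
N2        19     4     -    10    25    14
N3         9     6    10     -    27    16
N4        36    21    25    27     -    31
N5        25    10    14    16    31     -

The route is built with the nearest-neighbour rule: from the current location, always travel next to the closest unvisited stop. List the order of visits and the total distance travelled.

Depot → [N3:9 / N1:15 / N2:19 / N5:25 / N4:36] → N3 (9)
N3 → [N1:6 / N2:10 / N5:16 / N4:27] → N1 (6)
N1 → [N2:4 / N5:10 / N4:21] → N2 (4)
N2 → [N5:14 / N4:25] → N5 (14)
N5 → [N4:31] → N4 (31)
Return N4→Depot: 36.
Total = 9 + 6 + 4 + 14 + 31 + 36 = 100.

100 along Depot → N3 → N1 → N2 → N5 → N4 → Depot.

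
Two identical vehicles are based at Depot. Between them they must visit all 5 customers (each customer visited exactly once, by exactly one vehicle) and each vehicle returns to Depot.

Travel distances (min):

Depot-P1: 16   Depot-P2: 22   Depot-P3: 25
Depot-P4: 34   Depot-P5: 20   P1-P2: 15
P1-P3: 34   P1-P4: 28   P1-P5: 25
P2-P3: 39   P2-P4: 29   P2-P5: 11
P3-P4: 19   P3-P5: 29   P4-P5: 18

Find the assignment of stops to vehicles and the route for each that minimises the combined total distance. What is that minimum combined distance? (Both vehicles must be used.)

127 min — the smallest possible combined total.

Try each way of splitting the stops between the two vehicles (each non-empty) and, for each split, find the best tour for each vehicle:
  {P1} + {P2, P3, P4, P5}: 32 + 95 = 127
  {P2} + {P1, P3, P4, P5}: 44 + 103 = 147
  {P1, P2} + {P3, P4, P5}: 53 + 82 = 135
  {P3} + {P1, P2, P4, P5}: 50 + 94 = 144
  {P1, P3} + {P2, P4, P5}: 75 + 85 = 160
  {P2, P3} + {P1, P4, P5}: 86 + 82 = 168
  … (15 splits in total)
Best: vehicle 1 Depot → P1 → Depot = 32; vehicle 2 Depot → P2 → P5 → P4 → P3 → Depot = 95; combined 127.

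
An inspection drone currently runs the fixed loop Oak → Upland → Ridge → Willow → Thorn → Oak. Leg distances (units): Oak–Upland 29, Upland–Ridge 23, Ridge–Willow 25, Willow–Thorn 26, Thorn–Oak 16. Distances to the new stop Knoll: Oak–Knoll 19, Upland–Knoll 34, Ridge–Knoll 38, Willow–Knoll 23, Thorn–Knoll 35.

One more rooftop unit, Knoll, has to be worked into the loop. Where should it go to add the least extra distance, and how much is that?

Insertion cost between consecutive stops i–j is d(i,Knoll) + d(Knoll,j) − d(i,j):
  between Oak and Upland: 19 + 34 − 29 = 24
  between Upland and Ridge: 34 + 38 − 23 = 49
  between Ridge and Willow: 38 + 23 − 25 = 36
  between Willow and Thorn: 23 + 35 − 26 = 32
  between Thorn and Oak: 35 + 19 − 16 = 38
Cheapest insertion is between Oak and Upland, adding 24.
New total = 119 + 24 = 143.

Minimum extra distance: 24, inserting Knoll between Oak and Upland.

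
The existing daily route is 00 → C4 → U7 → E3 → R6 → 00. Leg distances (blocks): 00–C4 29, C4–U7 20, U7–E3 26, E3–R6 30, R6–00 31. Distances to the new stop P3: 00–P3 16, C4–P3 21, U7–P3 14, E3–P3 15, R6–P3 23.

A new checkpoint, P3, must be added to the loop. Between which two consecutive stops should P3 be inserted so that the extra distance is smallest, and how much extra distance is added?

Minimum extra distance: 3 blocks, inserting P3 between U7 and E3.

Insertion cost between consecutive stops i–j is d(i,P3) + d(P3,j) − d(i,j):
  between 00 and C4: 16 + 21 − 29 = 8
  between C4 and U7: 21 + 14 − 20 = 15
  between U7 and E3: 14 + 15 − 26 = 3
  between E3 and R6: 15 + 23 − 30 = 8
  between R6 and 00: 23 + 16 − 31 = 8
Cheapest insertion is between U7 and E3, adding 3.
New total = 136 + 3 = 139.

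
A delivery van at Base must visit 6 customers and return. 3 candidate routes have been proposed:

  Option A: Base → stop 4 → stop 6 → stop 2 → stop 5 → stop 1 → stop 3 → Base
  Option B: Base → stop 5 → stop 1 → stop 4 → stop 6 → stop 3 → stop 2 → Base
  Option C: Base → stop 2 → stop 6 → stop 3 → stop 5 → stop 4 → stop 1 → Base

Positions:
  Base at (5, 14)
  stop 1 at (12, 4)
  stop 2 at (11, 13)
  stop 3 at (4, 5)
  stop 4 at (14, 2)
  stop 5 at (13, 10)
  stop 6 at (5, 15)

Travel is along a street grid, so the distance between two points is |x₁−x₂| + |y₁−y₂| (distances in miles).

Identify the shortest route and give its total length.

Option A: 21 + 22 + 8 + 5 + 7 + 9 + 10 = 82
Option B: 12 + 7 + 4 + 22 + 11 + 15 + 7 = 78
Option C: 7 + 8 + 11 + 14 + 9 + 4 + 17 = 70

70 miles — Option C is the shortest.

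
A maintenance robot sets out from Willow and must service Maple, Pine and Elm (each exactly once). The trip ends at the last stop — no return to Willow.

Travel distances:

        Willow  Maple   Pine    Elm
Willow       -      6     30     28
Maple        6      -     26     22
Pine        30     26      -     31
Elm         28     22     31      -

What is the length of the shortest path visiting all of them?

There are 3! = 6 possible orderings.
Willow→Maple→Pine→Elm: 6+26+31 = 63
Willow→Maple→Elm→Pine: 6+22+31 = 59
Willow→Pine→Maple→Elm: 30+26+22 = 78
Willow→Pine→Elm→Maple: 30+31+22 = 83
Willow→Elm→Maple→Pine: 28+22+26 = 76
Willow→Elm→Pine→Maple: 28+31+26 = 85
The minimum is 59.
One shortest path: Willow → Maple → Elm → Pine.

Minimum one-way distance = 59.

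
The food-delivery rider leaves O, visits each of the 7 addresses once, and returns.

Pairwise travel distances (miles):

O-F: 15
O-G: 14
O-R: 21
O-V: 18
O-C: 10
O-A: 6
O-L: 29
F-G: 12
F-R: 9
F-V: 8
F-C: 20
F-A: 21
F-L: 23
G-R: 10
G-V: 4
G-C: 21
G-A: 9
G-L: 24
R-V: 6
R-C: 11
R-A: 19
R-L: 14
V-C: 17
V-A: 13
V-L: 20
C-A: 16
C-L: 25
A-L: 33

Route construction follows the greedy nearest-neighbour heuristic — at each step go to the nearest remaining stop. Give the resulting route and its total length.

From O: distances to unvisited — A=6, C=10, G=14, F=15, V=18, R=21, L=29. Nearest is A (6).
From A: distances to unvisited — G=9, V=13, C=16, R=19, F=21, L=33. Nearest is G (9).
From G: distances to unvisited — V=4, R=10, F=12, C=21, L=24. Nearest is V (4).
From V: distances to unvisited — R=6, F=8, C=17, L=20. Nearest is R (6).
From R: distances to unvisited — F=9, C=11, L=14. Nearest is F (9).
From F: distances to unvisited — C=20, L=23. Nearest is C (20).
From C: distances to unvisited — L=25. Nearest is L (25).
Return L→O: 29.
Total = 6 + 9 + 4 + 6 + 9 + 20 + 25 + 29 = 108.

Total distance 108 miles via the nearest-neighbour route O → A → G → V → R → F → C → L → O.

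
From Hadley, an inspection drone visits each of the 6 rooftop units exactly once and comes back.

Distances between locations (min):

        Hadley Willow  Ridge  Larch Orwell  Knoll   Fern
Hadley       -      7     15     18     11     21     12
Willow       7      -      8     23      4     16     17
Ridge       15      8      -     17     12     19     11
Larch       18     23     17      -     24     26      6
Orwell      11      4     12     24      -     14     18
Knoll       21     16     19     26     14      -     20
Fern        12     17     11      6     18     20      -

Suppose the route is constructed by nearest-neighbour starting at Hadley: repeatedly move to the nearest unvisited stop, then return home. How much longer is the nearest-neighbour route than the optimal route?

8 min longer than the optimal tour.

Hadley: Willow=7, Orwell=11, Fern=12, Ridge=15, Larch=18, Knoll=21 ⇒ Willow
Willow: Orwell=4, Ridge=8, Knoll=16, Fern=17, Larch=23 ⇒ Orwell
Orwell: Ridge=12, Knoll=14, Fern=18, Larch=24 ⇒ Ridge
Ridge: Fern=11, Larch=17, Knoll=19 ⇒ Fern
Fern: Larch=6, Knoll=20 ⇒ Larch
Larch: Knoll=26 ⇒ Knoll
NN route Hadley → Willow → Orwell → Ridge → Fern → Larch → Knoll → Hadley costs 87.
Optimal: Hadley → Willow → Orwell → Knoll → Ridge → Larch → Fern → Hadley costs 79 (by enumerating all 360 distinct tours).
Excess = 87 − 79 = 8.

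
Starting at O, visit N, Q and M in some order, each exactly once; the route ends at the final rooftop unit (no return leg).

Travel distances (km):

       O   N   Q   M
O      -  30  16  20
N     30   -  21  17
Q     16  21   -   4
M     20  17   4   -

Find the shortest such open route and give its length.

There are 3! = 6 possible orderings.
O → N → Q → M: 30+21+4 = 55
O → N → M → Q: 30+17+4 = 51
O → Q → N → M: 16+21+17 = 54
O → Q → M → N: 16+4+17 = 37
O → M → N → Q: 20+17+21 = 58
O → M → Q → N: 20+4+21 = 45
The minimum is 37.
One shortest path: O → Q → M → N.

Minimum one-way distance = 37 km.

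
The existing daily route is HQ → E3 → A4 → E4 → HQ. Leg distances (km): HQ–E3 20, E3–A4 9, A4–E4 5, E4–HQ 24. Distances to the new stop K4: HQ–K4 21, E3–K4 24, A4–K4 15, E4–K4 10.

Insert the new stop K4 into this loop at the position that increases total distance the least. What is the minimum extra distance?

Insertion cost between consecutive stops i–j is d(i,K4) + d(K4,j) − d(i,j):
  between HQ and E3: 21 + 24 − 20 = 25
  between E3 and A4: 24 + 15 − 9 = 30
  between A4 and E4: 15 + 10 − 5 = 20
  between E4 and HQ: 10 + 21 − 24 = 7
Cheapest insertion is between E4 and HQ, adding 7.
New total = 58 + 7 = 65.

+7 km — insert K4 between E4 and HQ.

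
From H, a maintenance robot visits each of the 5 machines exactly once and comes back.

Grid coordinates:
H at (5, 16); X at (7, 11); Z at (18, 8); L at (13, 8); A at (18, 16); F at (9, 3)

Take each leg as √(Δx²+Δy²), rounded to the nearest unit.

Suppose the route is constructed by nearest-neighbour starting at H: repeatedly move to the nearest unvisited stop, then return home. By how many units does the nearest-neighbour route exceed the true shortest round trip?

From H: X=5, L=11, A=13, F=14, Z=15 → choose X (5).
From X: L=7, F=8, Z=11, A=12 → choose L (7).
From L: Z=5, F=6, A=9 → choose Z (5).
From Z: A=8, F=10 → choose A (8).
From A: F=16 → choose F (16).
NN route H → X → L → Z → A → F → H costs 55.
Optimal: H → X → F → L → Z → A → H costs 45 (by enumerating all 60 distinct tours).
Excess = 55 − 45 = 10.

Excess over optimum: 10.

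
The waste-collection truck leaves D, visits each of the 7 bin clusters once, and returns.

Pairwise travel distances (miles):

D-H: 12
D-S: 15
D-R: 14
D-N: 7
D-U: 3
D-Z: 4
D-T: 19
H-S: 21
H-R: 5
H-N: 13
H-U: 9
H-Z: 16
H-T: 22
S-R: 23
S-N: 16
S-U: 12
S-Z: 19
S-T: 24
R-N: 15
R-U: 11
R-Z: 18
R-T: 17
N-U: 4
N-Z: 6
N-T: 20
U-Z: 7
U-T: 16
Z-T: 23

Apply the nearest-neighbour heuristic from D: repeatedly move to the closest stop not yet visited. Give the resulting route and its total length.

D → [U:3 / Z:4 / N:7 / H:12 / R:14 / S:15 / T:19] → U (3)
U → [N:4 / Z:7 / H:9 / R:11 / S:12 / T:16] → N (4)
N → [Z:6 / H:13 / R:15 / S:16 / T:20] → Z (6)
Z → [H:16 / R:18 / S:19 / T:23] → H (16)
H → [R:5 / S:21 / T:22] → R (5)
R → [T:17 / S:23] → T (17)
T → [S:24] → S (24)
Return S→D: 15.
Total = 3 + 4 + 6 + 16 + 5 + 17 + 24 + 15 = 90.

Nearest-neighbour total = 90 miles; route D → U → N → Z → H → R → T → S → D.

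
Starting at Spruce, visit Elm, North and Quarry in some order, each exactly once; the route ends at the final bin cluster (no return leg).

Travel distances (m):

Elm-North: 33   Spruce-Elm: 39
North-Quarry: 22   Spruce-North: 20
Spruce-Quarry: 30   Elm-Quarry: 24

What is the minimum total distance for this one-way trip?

There are 3! = 6 possible orderings.
Spruce → Elm → North → Quarry: 39+33+22 = 94
Spruce → Elm → Quarry → North: 39+24+22 = 85
Spruce → North → Elm → Quarry: 20+33+24 = 77
Spruce → North → Quarry → Elm: 20+22+24 = 66
Spruce → Quarry → Elm → North: 30+24+33 = 87
Spruce → Quarry → North → Elm: 30+22+33 = 85
The minimum is 66.
One shortest path: Spruce → North → Quarry → Elm.

Minimum one-way distance = 66 m.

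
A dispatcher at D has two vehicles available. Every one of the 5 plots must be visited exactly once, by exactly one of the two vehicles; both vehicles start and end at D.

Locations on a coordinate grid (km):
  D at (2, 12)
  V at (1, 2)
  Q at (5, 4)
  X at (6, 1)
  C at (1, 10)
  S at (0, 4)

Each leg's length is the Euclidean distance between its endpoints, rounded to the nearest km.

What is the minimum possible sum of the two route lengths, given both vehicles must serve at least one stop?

Check every non-empty split of the stops between the two vehicles; for each half take its own optimal tour:
  {V} + {Q, X, C, S}: 20 + 27 = 47
  {Q} + {V, X, C, S}: 18 + 27 = 45
  {V, Q} + {X, C, S}: 23 + 27 = 50
  {X} + {V, Q, C, S}: 24 + 23 = 47
  {V, X} + {Q, C, S}: 27 + 22 = 49
  {Q, X} + {V, C, S}: 24 + 20 = 44
  … (15 splits in total)
  {C} + {V, Q, X, S}: 4 + 27 = 31  ← best
Best: vehicle 1 D → C → D = 4; vehicle 2 D → Q → X → V → S → D = 27; combined 31.

Minimum combined distance: 31 km.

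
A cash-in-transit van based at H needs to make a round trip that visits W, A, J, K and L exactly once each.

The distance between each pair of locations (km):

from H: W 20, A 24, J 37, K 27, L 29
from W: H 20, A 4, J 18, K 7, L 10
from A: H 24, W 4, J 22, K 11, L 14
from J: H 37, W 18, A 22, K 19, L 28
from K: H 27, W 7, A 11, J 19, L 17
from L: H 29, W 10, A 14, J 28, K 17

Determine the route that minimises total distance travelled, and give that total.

Minimum total distance: 110 km.

There are 60 distinct closed tours to check (reversals are equivalent).
H - W - A - J - K - L - H: 20+4+22+19+17+29 = 111
H - W - A - J - L - K - H: 20+4+22+28+17+27 = 118
H - W - A - K - J - L - H: 20+4+11+19+28+29 = 111
H - W - A - K - L - J - H: 20+4+11+17+28+37 = 117
H - W - A - L - J - K - H: 20+4+14+28+19+27 = 112
H - W - A - L - K - J - H: 20+4+14+17+19+37 = 111
H - W - J - A - K - L - H: 20+18+22+11+17+29 = 117
H - W - J - A - L - K - H: 20+18+22+14+17+27 = 118
H - W - J - K - A - L - H: 20+18+19+11+14+29 = 111
H - W - J - K - L - A - H: 20+18+19+17+14+24 = 112
H - W - J - L - A - K - H: 20+18+28+14+11+27 = 118
H - W - J - L - K - A - H: 20+18+28+17+11+24 = 118
H - W - K - A - J - L - H: 20+7+11+22+28+29 = 117
H - W - K - A - L - J - H: 20+7+11+14+28+37 = 117
… (46 more)
H - J - K - W - A - L - H: 37+19+7+4+14+29 = 110  ← best
The minimum is 110.
One optimal route: H → J → K → W → A → L → H (or its reverse).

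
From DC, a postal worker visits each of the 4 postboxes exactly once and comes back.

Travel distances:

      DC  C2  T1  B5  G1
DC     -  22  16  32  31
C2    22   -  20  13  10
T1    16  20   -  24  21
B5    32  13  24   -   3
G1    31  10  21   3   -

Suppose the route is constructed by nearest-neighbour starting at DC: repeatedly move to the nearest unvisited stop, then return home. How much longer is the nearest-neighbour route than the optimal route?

From DC: T1=16, C2=22, G1=31, B5=32 → choose T1 (16).
From T1: C2=20, G1=21, B5=24 → choose C2 (20).
From C2: G1=10, B5=13 → choose G1 (10).
From G1: B5=3 → choose B5 (3).
NN route DC → T1 → C2 → G1 → B5 → DC costs 81.
Optimal: DC → C2 → B5 → G1 → T1 → DC costs 75 (by enumerating all 12 distinct tours).
Excess = 81 − 75 = 6.

Excess over optimum: 6.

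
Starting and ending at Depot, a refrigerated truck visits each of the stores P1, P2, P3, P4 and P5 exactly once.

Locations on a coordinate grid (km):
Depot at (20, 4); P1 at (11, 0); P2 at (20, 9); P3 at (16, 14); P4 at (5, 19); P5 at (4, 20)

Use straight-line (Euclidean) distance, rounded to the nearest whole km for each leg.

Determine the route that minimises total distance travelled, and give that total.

With 5 stops there are 5!/2 = 60 distinct round trips (a route and its reverse cost the same).
Depot - P1 - P2 - P3 - P4 - P5 - Depot: 10+13+6+12+1+23 = 65
Depot - P1 - P2 - P3 - P5 - P4 - Depot: 10+13+6+13+1+21 = 64
Depot - P1 - P2 - P4 - P3 - P5 - Depot: 10+13+18+12+13+23 = 89
Depot - P1 - P2 - P4 - P5 - P3 - Depot: 10+13+18+1+13+11 = 66
Depot - P1 - P2 - P5 - P3 - P4 - Depot: 10+13+19+13+12+21 = 88
Depot - P1 - P2 - P5 - P4 - P3 - Depot: 10+13+19+1+12+11 = 66
Depot - P1 - P3 - P2 - P4 - P5 - Depot: 10+15+6+18+1+23 = 73
Depot - P1 - P3 - P2 - P5 - P4 - Depot: 10+15+6+19+1+21 = 72
Depot - P1 - P3 - P4 - P2 - P5 - Depot: 10+15+12+18+19+23 = 97
Depot - P1 - P3 - P4 - P5 - P2 - Depot: 10+15+12+1+19+5 = 62
Depot - P1 - P3 - P5 - P2 - P4 - Depot: 10+15+13+19+18+21 = 96
Depot - P1 - P3 - P5 - P4 - P2 - Depot: 10+15+13+1+18+5 = 62
Depot - P1 - P4 - P2 - P3 - P5 - Depot: 10+20+18+6+13+23 = 90
Depot - P1 - P4 - P2 - P5 - P3 - Depot: 10+20+18+19+13+11 = 91
… (46 more)
Depot - P1 - P4 - P5 - P3 - P2 - Depot: 10+20+1+13+6+5 = 55  ← best
The minimum is 55.
One optimal route: Depot → P1 → P4 → P5 → P3 → P2 → Depot (or its reverse).

55 km — the shortest possible round trip.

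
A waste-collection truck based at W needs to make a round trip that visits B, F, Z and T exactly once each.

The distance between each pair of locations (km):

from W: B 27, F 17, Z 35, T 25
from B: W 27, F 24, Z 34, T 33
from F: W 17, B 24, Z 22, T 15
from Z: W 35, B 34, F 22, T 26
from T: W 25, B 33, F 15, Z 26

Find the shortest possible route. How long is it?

W - B - F - Z - T - W: 27+24+22+26+25 = 124
W - B - F - T - Z - W: 27+24+15+26+35 = 127
W - B - Z - F - T - W: 27+34+22+15+25 = 123
W - B - Z - T - F - W: 27+34+26+15+17 = 119
W - B - T - F - Z - W: 27+33+15+22+35 = 132
W - B - T - Z - F - W: 27+33+26+22+17 = 125
W - F - B - Z - T - W: 17+24+34+26+25 = 126
W - F - B - T - Z - W: 17+24+33+26+35 = 135
W - F - Z - B - T - W: 17+22+34+33+25 = 131
W - F - T - B - Z - W: 17+15+33+34+35 = 134
W - Z - B - F - T - W: 35+34+24+15+25 = 133
W - Z - F - B - T - W: 35+22+24+33+25 = 139
The minimum is 119.
One optimal route: W → B → Z → T → F → W (or its reverse).

Minimum total distance: 119 km.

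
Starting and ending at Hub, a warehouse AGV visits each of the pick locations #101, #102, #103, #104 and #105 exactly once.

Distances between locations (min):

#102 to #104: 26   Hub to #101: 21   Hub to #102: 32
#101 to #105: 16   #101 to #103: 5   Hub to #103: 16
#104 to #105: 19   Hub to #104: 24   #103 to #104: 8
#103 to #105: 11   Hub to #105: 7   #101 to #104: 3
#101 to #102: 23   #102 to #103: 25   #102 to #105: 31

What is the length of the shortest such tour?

Shortest round trip = 84 min.

Hub→#101→#102→#103→#104→#105→Hub: 21+23+25+8+19+7 = 103
Hub→#101→#102→#103→#105→#104→Hub: 21+23+25+11+19+24 = 123
Hub→#101→#102→#104→#103→#105→Hub: 21+23+26+8+11+7 = 96
Hub→#101→#102→#104→#105→#103→Hub: 21+23+26+19+11+16 = 116
Hub→#101→#102→#105→#103→#104→Hub: 21+23+31+11+8+24 = 118
Hub→#101→#102→#105→#104→#103→Hub: 21+23+31+19+8+16 = 118
Hub→#101→#103→#102→#104→#105→Hub: 21+5+25+26+19+7 = 103
Hub→#101→#103→#102→#105→#104→Hub: 21+5+25+31+19+24 = 125
Hub→#101→#103→#104→#102→#105→Hub: 21+5+8+26+31+7 = 98
Hub→#101→#103→#104→#105→#102→Hub: 21+5+8+19+31+32 = 116
Hub→#101→#103→#105→#102→#104→Hub: 21+5+11+31+26+24 = 118
Hub→#101→#103→#105→#104→#102→Hub: 21+5+11+19+26+32 = 114
Hub→#101→#104→#102→#103→#105→Hub: 21+3+26+25+11+7 = 93
Hub→#101→#104→#102→#105→#103→Hub: 21+3+26+31+11+16 = 108
… (46 more)
Hub→#102→#101→#104→#103→#105→Hub: 32+23+3+8+11+7 = 84  ← best
The minimum is 84.
One optimal route: Hub → #102 → #101 → #104 → #103 → #105 → Hub (or its reverse).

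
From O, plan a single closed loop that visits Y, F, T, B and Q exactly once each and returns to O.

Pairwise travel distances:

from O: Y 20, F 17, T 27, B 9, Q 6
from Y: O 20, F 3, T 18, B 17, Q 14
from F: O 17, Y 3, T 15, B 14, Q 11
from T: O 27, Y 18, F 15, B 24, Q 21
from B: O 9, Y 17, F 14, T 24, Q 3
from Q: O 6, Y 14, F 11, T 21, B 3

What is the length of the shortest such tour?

Shortest round trip = 71.

O→Y→F→T→B→Q→O: 20+3+15+24+3+6 = 71
O→Y→F→T→Q→B→O: 20+3+15+21+3+9 = 71
O→Y→F→B→T→Q→O: 20+3+14+24+21+6 = 88
O→Y→F→B→Q→T→O: 20+3+14+3+21+27 = 88
O→Y→F→Q→T→B→O: 20+3+11+21+24+9 = 88
O→Y→F→Q→B→T→O: 20+3+11+3+24+27 = 88
O→Y→T→F→B→Q→O: 20+18+15+14+3+6 = 76
O→Y→T→F→Q→B→O: 20+18+15+11+3+9 = 76
O→Y→T→B→F→Q→O: 20+18+24+14+11+6 = 93
O→Y→T→B→Q→F→O: 20+18+24+3+11+17 = 93
O→Y→T→Q→F→B→O: 20+18+21+11+14+9 = 93
O→Y→T→Q→B→F→O: 20+18+21+3+14+17 = 93
O→Y→B→F→T→Q→O: 20+17+14+15+21+6 = 93
O→Y→B→F→Q→T→O: 20+17+14+11+21+27 = 110
… (46 more)
The minimum is 71.
One optimal route: O → Y → F → T → B → Q → O (or its reverse).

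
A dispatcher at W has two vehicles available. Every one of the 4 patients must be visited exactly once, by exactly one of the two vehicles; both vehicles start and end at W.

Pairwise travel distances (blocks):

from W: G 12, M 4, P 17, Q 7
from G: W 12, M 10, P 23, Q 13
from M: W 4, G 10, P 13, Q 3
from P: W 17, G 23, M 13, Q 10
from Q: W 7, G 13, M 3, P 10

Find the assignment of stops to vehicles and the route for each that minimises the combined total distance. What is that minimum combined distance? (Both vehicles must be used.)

Try each way of splitting the stops between the two vehicles (each non-empty) and, for each split, find the best tour for each vehicle:
  {G} + {M, P, Q}: 24 + 34 = 58
  {M} + {G, P, Q}: 8 + 52 = 60
  {G, M} + {P, Q}: 26 + 34 = 60
  {P} + {G, M, Q}: 34 + 32 = 66
  {G, P} + {M, Q}: 52 + 14 = 66
  {M, P} + {G, Q}: 34 + 32 = 66
  … (7 splits in total)
Best: vehicle 1 W → G → W = 24; vehicle 2 W → M → P → Q → W = 34; combined 58.

Minimum combined distance: 58 blocks.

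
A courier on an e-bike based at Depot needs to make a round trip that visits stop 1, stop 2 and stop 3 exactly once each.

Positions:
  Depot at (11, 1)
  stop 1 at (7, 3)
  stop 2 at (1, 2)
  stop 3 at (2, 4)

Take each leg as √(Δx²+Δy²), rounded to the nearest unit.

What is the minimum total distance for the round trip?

Minimum total distance: 21.

Depot - stop 1 - stop 2 - stop 3 - Depot: 4+6+2+9 = 21
Depot - stop 1 - stop 3 - stop 2 - Depot: 4+5+2+10 = 21
Depot - stop 2 - stop 1 - stop 3 - Depot: 10+6+5+9 = 30
The minimum is 21.
One optimal route: Depot → stop 1 → stop 2 → stop 3 → Depot (or its reverse).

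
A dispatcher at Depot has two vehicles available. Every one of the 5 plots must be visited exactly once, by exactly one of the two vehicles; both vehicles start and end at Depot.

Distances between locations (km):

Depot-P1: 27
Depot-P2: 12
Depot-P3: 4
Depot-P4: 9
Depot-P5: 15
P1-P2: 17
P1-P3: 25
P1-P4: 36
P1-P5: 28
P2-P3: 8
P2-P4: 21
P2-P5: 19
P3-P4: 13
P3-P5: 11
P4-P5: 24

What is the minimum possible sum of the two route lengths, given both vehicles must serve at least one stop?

Check every non-empty split of the stops between the two vehicles; for each half take its own optimal tour:
  {P1} + {P2, P3, P4, P5}: 54 + 64 = 118
  {P2} + {P1, P3, P4, P5}: 24 + 88 = 112
  {P1, P2} + {P3, P4, P5}: 56 + 48 = 104
  {P3} + {P1, P2, P4, P5}: 8 + 90 = 98
  {P1, P3} + {P2, P4, P5}: 56 + 64 = 120
  {P2, P3} + {P1, P4, P5}: 24 + 88 = 112
  … (15 splits in total)
  {P4} + {P1, P2, P3, P5}: 18 + 72 = 90  ← best
Best: vehicle 1 Depot → P4 → Depot = 18; vehicle 2 Depot → P2 → P1 → P5 → P3 → Depot = 72; combined 90.

Minimum combined distance: 90 km.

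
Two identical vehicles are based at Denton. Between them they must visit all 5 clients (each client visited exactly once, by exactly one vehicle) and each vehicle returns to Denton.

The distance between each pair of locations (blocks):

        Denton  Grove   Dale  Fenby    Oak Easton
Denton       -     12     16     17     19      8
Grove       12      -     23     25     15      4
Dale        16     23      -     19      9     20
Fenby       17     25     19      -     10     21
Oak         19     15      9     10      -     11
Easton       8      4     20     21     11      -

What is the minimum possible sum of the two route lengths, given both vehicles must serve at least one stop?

76 blocks — the smallest possible combined total.

Check every non-empty split of the stops between the two vehicles; for each half take its own optimal tour:
  {Grove} + {Dale, Fenby, Oak, Easton}: 24 + 64 = 88
  {Dale} + {Grove, Fenby, Oak, Easton}: 32 + 54 = 86
  {Grove, Dale} + {Fenby, Oak, Easton}: 51 + 46 = 97
  {Fenby} + {Grove, Dale, Oak, Easton}: 34 + 52 = 86
  {Grove, Fenby} + {Dale, Oak, Easton}: 54 + 44 = 98
  {Dale, Fenby} + {Grove, Oak, Easton}: 52 + 46 = 98
  … (15 splits in total)
  {Dale, Fenby, Oak} + {Grove, Easton}: 52 + 24 = 76  ← best
Best: vehicle 1 Denton → Dale → Oak → Fenby → Denton = 52; vehicle 2 Denton → Grove → Easton → Denton = 24; combined 76.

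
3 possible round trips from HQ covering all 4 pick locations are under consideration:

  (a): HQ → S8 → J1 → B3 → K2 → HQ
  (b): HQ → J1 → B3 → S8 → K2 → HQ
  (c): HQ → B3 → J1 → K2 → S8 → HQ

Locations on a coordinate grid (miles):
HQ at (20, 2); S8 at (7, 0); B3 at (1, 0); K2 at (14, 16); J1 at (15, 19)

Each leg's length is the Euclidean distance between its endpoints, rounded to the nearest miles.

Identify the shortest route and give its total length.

76 miles — (c) is the shortest.

(a): 13 + 21 + 24 + 21 + 15 = 94
(b): 18 + 24 + 6 + 17 + 15 = 80
(c): 19 + 24 + 3 + 17 + 13 = 76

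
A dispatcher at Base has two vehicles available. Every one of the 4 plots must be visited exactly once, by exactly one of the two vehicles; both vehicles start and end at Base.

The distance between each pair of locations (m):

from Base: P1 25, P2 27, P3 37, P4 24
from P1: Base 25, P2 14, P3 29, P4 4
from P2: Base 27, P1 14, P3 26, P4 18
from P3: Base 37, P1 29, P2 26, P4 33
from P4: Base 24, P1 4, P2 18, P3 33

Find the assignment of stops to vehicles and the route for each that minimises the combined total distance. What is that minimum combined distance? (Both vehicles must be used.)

Minimum combined distance: 143 m.

Check every non-empty split of the stops between the two vehicles; for each half take its own optimal tour:
  {P1} + {P2, P3, P4}: 50 + 105 = 155
  {P2} + {P1, P3, P4}: 54 + 94 = 148
  {P1, P2} + {P3, P4}: 66 + 94 = 160
  {P3} + {P1, P2, P4}: 74 + 69 = 143
  {P1, P3} + {P2, P4}: 91 + 69 = 160
  {P2, P3} + {P1, P4}: 90 + 53 = 143
  … (7 splits in total)
Best: vehicle 1 Base → P3 → Base = 74; vehicle 2 Base → P2 → P1 → P4 → Base = 69; combined 143.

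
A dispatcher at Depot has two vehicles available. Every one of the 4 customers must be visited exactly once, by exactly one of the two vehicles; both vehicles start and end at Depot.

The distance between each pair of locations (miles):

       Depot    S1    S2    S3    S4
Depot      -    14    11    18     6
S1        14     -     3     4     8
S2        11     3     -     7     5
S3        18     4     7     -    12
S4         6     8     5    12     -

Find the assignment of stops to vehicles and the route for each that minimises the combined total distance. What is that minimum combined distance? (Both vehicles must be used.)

Try each way of splitting the stops between the two vehicles (each non-empty) and, for each split, find the best tour for each vehicle:
  {S1} + {S2, S3, S4}: 28 + 36 = 64
  {S2} + {S1, S3, S4}: 22 + 36 = 58
  {S1, S2} + {S3, S4}: 28 + 36 = 64
  {S3} + {S1, S2, S4}: 36 + 28 = 64
  {S1, S3} + {S2, S4}: 36 + 22 = 58
  {S2, S3} + {S1, S4}: 36 + 28 = 64
  … (7 splits in total)
  {S1, S2, S3} + {S4}: 36 + 12 = 48  ← best
Best: vehicle 1 Depot → S1 → S3 → S2 → Depot = 36; vehicle 2 Depot → S4 → Depot = 12; combined 48.

Minimum combined distance: 48 miles.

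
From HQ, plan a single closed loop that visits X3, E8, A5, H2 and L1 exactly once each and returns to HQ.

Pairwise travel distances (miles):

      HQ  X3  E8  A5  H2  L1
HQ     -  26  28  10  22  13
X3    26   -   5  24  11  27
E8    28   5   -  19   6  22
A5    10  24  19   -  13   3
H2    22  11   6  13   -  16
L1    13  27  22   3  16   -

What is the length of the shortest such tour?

With 5 stops there are 5!/2 = 60 distinct round trips (a route and its reverse cost the same).
HQ → X3 → E8 → A5 → H2 → L1 → HQ: 26+5+19+13+16+13 = 92
HQ → X3 → E8 → A5 → L1 → H2 → HQ: 26+5+19+3+16+22 = 91
HQ → X3 → E8 → H2 → A5 → L1 → HQ: 26+5+6+13+3+13 = 66
HQ → X3 → E8 → H2 → L1 → A5 → HQ: 26+5+6+16+3+10 = 66
HQ → X3 → E8 → L1 → A5 → H2 → HQ: 26+5+22+3+13+22 = 91
HQ → X3 → E8 → L1 → H2 → A5 → HQ: 26+5+22+16+13+10 = 92
HQ → X3 → A5 → E8 → H2 → L1 → HQ: 26+24+19+6+16+13 = 104
HQ → X3 → A5 → E8 → L1 → H2 → HQ: 26+24+19+22+16+22 = 129
HQ → X3 → A5 → H2 → E8 → L1 → HQ: 26+24+13+6+22+13 = 104
HQ → X3 → A5 → H2 → L1 → E8 → HQ: 26+24+13+16+22+28 = 129
HQ → X3 → A5 → L1 → E8 → H2 → HQ: 26+24+3+22+6+22 = 103
HQ → X3 → A5 → L1 → H2 → E8 → HQ: 26+24+3+16+6+28 = 103
HQ → X3 → H2 → E8 → A5 → L1 → HQ: 26+11+6+19+3+13 = 78
HQ → X3 → H2 → E8 → L1 → A5 → HQ: 26+11+6+22+3+10 = 78
… (46 more)
The minimum is 66.
One optimal route: HQ → X3 → E8 → H2 → A5 → L1 → HQ (or its reverse).

66 miles — the shortest possible round trip.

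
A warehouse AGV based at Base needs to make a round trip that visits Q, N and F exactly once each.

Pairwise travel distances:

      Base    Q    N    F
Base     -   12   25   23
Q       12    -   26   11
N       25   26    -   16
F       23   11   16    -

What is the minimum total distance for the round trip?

Shortest round trip = 64.

Base → Q → N → F → Base: 12+26+16+23 = 77
Base → Q → F → N → Base: 12+11+16+25 = 64
Base → N → Q → F → Base: 25+26+11+23 = 85
The minimum is 64.
One optimal route: Base → Q → F → N → Base (or its reverse).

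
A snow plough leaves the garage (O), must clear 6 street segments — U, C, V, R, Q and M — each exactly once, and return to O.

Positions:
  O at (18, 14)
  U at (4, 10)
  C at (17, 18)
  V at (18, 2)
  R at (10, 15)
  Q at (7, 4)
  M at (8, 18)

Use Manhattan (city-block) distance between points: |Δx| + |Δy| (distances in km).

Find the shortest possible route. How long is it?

With 6 stops there are 6!/2 = 360 distinct round trips (a route and its reverse cost the same).
O→U→C→V→R→Q→M→O: 18+21+17+21+14+15+14 = 120
O→U→C→V→R→M→Q→O: 18+21+17+21+5+15+21 = 118
O→U→C→V→Q→R→M→O: 18+21+17+13+14+5+14 = 102
O→U→C→V→Q→M→R→O: 18+21+17+13+15+5+9 = 98
O→U→C→V→M→R→Q→O: 18+21+17+26+5+14+21 = 122
O→U→C→V→M→Q→R→O: 18+21+17+26+15+14+9 = 120
O→U→C→R→V→Q→M→O: 18+21+10+21+13+15+14 = 112
O→U→C→R→V→M→Q→O: 18+21+10+21+26+15+21 = 132
… (352 more)
O→C→M→R→U→Q→V→O: 5+9+5+11+9+13+12 = 64  ← best
The minimum is 64.
One optimal route: O → C → M → R → U → Q → V → O (or its reverse).

Minimum total distance: 64 km.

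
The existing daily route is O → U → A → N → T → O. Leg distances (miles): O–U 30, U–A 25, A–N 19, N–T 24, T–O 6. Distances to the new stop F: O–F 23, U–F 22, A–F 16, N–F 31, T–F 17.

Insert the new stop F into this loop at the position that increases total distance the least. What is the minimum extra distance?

Insertion cost between consecutive stops i–j is d(i,F) + d(F,j) − d(i,j):
  between O and U: 23 + 22 − 30 = 15
  between U and A: 22 + 16 − 25 = 13
  between A and N: 16 + 31 − 19 = 28
  between N and T: 31 + 17 − 24 = 24
  between T and O: 17 + 23 − 6 = 34
Cheapest insertion is between U and A, adding 13.
New total = 104 + 13 = 117.

+13 miles — insert F between U and A.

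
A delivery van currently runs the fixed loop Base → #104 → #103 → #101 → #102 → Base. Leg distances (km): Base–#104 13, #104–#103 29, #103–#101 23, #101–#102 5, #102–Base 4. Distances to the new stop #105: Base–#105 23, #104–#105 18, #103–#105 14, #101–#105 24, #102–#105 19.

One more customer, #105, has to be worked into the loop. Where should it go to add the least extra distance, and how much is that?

+3 km — insert #105 between #104 and #103.

Insertion cost between consecutive stops i–j is d(i,#105) + d(#105,j) − d(i,j):
  between Base and #104: 23 + 18 − 13 = 28
  between #104 and #103: 18 + 14 − 29 = 3
  between #103 and #101: 14 + 24 − 23 = 15
  between #101 and #102: 24 + 19 − 5 = 38
  between #102 and Base: 19 + 23 − 4 = 38
Cheapest insertion is between #104 and #103, adding 3.
New total = 74 + 3 = 77.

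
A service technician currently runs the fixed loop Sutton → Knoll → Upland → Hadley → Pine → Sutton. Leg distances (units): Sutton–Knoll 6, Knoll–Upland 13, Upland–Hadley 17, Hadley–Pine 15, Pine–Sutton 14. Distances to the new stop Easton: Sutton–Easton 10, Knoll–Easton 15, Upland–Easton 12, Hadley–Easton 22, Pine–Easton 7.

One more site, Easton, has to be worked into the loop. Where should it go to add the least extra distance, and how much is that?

Adding 3 by placing Easton on the Pine–Sutton leg.

Insertion cost between consecutive stops i–j is d(i,Easton) + d(Easton,j) − d(i,j):
  between Sutton and Knoll: 10 + 15 − 6 = 19
  between Knoll and Upland: 15 + 12 − 13 = 14
  between Upland and Hadley: 12 + 22 − 17 = 17
  between Hadley and Pine: 22 + 7 − 15 = 14
  between Pine and Sutton: 7 + 10 − 14 = 3
Cheapest insertion is between Pine and Sutton, adding 3.
New total = 65 + 3 = 68.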